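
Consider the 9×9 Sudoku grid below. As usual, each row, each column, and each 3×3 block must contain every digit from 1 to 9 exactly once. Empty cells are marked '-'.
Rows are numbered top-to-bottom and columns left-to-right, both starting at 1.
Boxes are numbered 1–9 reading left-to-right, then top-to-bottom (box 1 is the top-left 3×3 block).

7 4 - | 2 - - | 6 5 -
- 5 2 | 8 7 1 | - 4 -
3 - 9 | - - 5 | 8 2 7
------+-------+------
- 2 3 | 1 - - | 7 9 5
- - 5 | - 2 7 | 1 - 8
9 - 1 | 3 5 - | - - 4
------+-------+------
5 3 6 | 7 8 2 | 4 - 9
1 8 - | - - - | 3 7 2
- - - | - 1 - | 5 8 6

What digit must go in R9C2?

9

Cell R9C2 itself could take any of {7, 9} by direct elimination.
Consider where 9 can go in column 2.
R3C2 is out (row 3 already has a 9).
R5C2 is out (box 4 already has a 9).
R6C2 is out (row 6 already has a 9).
So the only cell in column 2 that can hold 9 is R9C2.
Therefore R9C2 = 9.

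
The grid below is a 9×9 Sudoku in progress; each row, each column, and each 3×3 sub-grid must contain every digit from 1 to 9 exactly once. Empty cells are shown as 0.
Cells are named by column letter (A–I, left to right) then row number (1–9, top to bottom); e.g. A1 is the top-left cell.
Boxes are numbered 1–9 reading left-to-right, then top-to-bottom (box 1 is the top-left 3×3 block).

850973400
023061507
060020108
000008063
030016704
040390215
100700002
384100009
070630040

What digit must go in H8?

Cell H8 itself could take any of {5, 7} by direct elimination.
Consider where 7 can go in row 8.
E8 is out (column E already has a 7).
F8 is out (box 8 already has a 7).
G8 is out (column G already has a 7).
So the only cell in row 8 that can hold 7 is H8.
Therefore H8 = 7.

7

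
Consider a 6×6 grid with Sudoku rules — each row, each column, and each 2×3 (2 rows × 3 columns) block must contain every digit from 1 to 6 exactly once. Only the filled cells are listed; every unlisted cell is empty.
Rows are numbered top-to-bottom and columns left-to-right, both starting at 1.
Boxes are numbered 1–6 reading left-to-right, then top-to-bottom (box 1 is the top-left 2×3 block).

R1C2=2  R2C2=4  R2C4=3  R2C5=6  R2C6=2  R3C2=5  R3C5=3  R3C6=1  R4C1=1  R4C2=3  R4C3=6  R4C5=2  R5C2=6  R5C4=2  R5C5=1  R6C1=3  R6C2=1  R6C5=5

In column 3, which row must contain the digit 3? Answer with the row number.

1

Consider where 3 can go in column 3.
R2C3 is out (row 2 already has a 3).
R3C3 is out (row 3 already has a 3).
R5C3 is out (box 5 already has a 3).
R6C3 is out (row 6 already has a 3).
So the only cell in column 3 that can hold 3 is R1C3.
That is row 1.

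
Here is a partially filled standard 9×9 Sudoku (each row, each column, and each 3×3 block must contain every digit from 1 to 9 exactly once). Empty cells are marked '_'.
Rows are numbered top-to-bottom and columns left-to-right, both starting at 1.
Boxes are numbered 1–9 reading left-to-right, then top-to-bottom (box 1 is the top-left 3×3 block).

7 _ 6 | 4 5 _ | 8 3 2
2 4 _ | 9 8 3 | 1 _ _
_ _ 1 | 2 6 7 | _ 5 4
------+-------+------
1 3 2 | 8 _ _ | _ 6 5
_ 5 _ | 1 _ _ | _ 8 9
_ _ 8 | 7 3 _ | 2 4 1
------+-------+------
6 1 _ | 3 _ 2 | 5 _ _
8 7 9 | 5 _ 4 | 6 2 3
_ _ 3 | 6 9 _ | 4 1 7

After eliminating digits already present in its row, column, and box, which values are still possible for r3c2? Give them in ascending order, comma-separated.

Row 3 already contains {1, 2, 4, 5, 6, 7}.
Column 2 already contains {1, 3, 4, 5, 7}.
Its 3×3 block (box 1) already contains {1, 2, 4, 6, 7}.
Removing those from 1–9 leaves {8, 9} as the candidates for r3c2.

8,9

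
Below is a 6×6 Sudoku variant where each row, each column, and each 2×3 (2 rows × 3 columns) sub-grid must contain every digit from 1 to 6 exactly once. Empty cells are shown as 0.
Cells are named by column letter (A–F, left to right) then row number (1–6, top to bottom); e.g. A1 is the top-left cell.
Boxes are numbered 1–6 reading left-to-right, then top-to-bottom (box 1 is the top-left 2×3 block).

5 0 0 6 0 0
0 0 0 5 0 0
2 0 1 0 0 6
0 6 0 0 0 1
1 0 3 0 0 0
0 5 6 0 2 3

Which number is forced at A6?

4

Row 6 already contains {2, 3, 5, 6}.
Column A already contains {1, 2, 5}.
Its 2×3 block (box 5) already contains {1, 3, 5, 6}.
The only value from 1–6 not eliminated is 4, so A6 = 4.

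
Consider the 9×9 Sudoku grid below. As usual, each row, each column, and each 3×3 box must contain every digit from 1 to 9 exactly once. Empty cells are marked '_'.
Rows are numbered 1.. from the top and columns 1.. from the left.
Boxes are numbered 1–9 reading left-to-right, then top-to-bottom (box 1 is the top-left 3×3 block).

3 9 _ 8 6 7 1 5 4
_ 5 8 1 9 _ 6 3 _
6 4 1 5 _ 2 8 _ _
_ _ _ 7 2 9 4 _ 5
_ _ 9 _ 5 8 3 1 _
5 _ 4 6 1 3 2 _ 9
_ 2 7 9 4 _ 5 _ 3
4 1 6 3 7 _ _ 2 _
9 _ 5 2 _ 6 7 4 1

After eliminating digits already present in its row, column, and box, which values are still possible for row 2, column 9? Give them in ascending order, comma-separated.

2,7

Row 2 already contains {1, 3, 5, 6, 8, 9}.
Column 9 already contains {1, 3, 4, 5, 9}.
Its 3×3 block (box 3) already contains {1, 3, 4, 5, 6, 8}.
Removing those from 1–9 leaves {2, 7} as the candidates for row 2, column 9.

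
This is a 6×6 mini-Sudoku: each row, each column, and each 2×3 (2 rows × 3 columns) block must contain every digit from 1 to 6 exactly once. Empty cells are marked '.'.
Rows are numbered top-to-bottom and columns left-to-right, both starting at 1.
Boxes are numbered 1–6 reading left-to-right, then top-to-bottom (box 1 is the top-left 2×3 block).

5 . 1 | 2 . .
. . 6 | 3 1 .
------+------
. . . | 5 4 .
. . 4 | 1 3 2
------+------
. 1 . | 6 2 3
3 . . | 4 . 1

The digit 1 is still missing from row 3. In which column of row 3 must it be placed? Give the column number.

1

Consider where 1 can go in row 3.
r3c2 is out (column 2 already has a 1).
r3c3 is out (column 3 already has a 1).
r3c6 is out (column 6 already has a 1).
So the only cell in row 3 that can hold 1 is r3c1.
That is column 1.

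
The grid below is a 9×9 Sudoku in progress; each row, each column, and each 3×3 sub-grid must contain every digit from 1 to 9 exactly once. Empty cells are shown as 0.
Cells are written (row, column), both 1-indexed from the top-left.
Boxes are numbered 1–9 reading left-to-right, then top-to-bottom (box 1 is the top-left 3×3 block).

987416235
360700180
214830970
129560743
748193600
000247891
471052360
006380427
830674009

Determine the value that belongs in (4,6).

Row 4 already contains {1, 2, 3, 4, 5, 6, 7, 9}.
Column 6 already contains {2, 3, 4, 6, 7}.
Its 3×3 block (box 5) already contains {1, 2, 3, 4, 5, 6, 7, 9}.
The only value from 1–9 not eliminated is 8, so (4,6) = 8.

8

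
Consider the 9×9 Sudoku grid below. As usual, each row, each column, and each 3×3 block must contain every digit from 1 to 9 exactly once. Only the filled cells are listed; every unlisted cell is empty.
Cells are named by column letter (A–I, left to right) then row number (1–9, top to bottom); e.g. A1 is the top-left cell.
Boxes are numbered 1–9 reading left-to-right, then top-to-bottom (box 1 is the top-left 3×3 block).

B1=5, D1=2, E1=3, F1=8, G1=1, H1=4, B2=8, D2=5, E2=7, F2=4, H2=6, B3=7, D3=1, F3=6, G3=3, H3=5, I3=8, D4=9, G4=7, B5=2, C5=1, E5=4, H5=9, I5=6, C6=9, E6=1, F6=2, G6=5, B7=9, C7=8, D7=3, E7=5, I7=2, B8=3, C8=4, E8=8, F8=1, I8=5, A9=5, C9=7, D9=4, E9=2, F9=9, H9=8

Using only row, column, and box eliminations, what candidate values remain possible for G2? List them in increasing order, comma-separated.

2,9

Row 2 already contains {4, 5, 6, 7, 8}.
Column G already contains {1, 3, 5, 7}.
Its 3×3 block (box 3) already contains {1, 3, 4, 5, 6, 8}.
Removing those from 1–9 leaves {2, 9} as the candidates for G2.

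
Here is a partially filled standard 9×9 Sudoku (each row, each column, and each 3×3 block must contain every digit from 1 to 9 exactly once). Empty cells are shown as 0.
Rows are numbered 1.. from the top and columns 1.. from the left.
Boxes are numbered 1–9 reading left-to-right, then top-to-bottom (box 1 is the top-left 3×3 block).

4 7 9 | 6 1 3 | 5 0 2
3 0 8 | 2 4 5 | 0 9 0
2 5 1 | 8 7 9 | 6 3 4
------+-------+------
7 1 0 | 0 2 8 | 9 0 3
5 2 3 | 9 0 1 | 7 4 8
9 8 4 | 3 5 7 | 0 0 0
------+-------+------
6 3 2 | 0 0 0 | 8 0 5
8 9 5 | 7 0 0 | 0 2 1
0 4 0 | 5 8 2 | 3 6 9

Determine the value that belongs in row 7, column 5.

Row 7 already contains {2, 3, 5, 6, 8}.
Column 5 already contains {1, 2, 4, 5, 7, 8}.
Its 3×3 block (box 8) already contains {2, 5, 7, 8}.
The only value from 1–9 not eliminated is 9, so row 7, column 5 = 9.

9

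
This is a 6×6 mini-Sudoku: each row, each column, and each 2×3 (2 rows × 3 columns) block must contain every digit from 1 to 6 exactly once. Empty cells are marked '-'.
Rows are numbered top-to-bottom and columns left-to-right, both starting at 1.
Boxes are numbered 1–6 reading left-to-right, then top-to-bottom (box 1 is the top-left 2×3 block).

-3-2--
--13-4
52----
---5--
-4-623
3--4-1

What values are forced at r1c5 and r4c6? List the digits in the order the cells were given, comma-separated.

For r1c5:
  Consider where 1 can go in box 2.
  r1c6 is out (column 6 already has a 1).
  r2c5 is out (row 2 already has a 1).
  So the only cell in box 2 that can hold 1 is r1c5.
  So r1c5 = 1.
For r4c6:
  Consider where 2 can go in box 4.
  r3c4 is out (row 3 already has a 2).
  r3c5 is out (row 3 already has a 2).
  r3c6 is out (row 3 already has a 2).
  r4c5 is out (column 5 already has a 2).
  So the only cell in box 4 that can hold 2 is r4c6.
  So r4c6 = 2.

1,2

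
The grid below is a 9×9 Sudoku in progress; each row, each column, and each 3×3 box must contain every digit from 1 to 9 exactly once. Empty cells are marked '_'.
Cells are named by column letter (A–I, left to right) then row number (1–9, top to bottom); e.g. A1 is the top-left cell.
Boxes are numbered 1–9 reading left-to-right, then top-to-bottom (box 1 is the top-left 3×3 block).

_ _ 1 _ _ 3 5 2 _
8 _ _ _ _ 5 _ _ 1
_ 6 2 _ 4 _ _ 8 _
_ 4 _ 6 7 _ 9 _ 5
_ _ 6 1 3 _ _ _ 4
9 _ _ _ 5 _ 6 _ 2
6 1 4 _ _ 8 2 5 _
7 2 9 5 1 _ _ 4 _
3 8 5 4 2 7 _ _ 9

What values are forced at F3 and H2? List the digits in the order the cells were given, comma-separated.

For F3:
  Consider where 1 can go in row 3.
  A3 is out (box 1 already has a 1).
  D3 is out (column D already has a 1).
  G3 is out (box 3 already has a 1).
  I3 is out (column I already has a 1).
  So the only cell in row 3 that can hold 1 is F3.
  So F3 = 1.
For H2:
  Consider where 9 can go in box 3.
  I1 is out (column I already has a 9).
  G2 is out (column G already has a 9).
  G3 is out (column G already has a 9).
  I3 is out (column I already has a 9).
  So the only cell in box 3 that can hold 9 is H2.
  So H2 = 9.

1,9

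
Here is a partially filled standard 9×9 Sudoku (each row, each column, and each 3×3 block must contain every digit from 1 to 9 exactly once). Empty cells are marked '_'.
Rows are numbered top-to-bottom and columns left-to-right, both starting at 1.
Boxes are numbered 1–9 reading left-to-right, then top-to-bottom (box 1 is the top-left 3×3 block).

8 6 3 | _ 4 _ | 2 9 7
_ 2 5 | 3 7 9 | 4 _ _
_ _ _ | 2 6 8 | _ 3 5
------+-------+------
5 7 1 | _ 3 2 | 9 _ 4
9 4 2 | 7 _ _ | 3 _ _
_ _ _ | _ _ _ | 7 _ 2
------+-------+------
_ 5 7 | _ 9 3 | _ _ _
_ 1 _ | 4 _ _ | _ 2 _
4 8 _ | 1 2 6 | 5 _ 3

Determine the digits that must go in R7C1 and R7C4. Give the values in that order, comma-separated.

2,8

For R7C1:
  Consider where 2 can go in box 7.
  R8C1 is out (row 8 already has a 2).
  R8C3 is out (row 8 already has a 2).
  R9C3 is out (row 9 already has a 2).
  So the only cell in box 7 that can hold 2 is R7C1.
  So R7C1 = 2.
For R7C4:
  Row 7 already contains {3, 5, 7, 9}.
  Column 4 already contains {1, 2, 3, 4, 7}.
  Its 3×3 block (box 8) already contains {1, 2, 3, 4, 6, 9}.
  The only value from 1–9 not eliminated is 8, so R7C4 = 8.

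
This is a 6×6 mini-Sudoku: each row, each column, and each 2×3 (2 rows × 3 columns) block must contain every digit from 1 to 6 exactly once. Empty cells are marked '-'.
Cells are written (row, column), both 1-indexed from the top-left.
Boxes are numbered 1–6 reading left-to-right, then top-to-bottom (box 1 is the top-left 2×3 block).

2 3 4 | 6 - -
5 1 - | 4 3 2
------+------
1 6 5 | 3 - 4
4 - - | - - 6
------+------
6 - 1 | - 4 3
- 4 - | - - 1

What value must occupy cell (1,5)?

Cell (1,5) itself could take any of {1, 5} by direct elimination.
Consider where 1 can go in box 2.
(1,6) is out (column 6 already has a 1).
So the only cell in box 2 that can hold 1 is (1,5).
Therefore (1,5) = 1.

1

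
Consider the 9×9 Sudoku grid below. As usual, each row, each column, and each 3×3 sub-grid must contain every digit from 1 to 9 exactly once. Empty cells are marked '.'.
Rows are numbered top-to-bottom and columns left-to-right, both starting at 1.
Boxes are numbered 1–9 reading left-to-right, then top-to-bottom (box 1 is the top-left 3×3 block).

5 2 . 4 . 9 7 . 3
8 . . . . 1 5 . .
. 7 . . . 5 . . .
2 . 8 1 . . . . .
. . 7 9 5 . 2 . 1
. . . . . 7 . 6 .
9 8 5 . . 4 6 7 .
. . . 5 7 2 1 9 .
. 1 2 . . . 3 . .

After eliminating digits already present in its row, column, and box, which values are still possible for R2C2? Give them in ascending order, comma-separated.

3,4,6,9

Row 2 already contains {1, 5, 8}.
Column 2 already contains {1, 2, 7, 8}.
Its 3×3 block (box 1) already contains {2, 5, 7, 8}.
Removing those from 1–9 leaves {3, 4, 6, 9} as the candidates for R2C2.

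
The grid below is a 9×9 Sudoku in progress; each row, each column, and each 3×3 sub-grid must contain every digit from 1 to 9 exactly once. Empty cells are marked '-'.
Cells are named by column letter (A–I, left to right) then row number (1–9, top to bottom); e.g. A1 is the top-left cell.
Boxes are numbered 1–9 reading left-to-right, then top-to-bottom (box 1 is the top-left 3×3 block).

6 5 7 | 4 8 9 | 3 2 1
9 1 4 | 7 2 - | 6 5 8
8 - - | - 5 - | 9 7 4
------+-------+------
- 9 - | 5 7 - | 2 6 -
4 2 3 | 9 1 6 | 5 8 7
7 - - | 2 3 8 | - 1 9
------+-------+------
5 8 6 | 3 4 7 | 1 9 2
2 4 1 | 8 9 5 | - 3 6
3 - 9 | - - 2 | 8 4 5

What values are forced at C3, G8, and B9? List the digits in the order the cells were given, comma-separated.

2,7,7

For C3:
  Row 3 already contains {4, 5, 7, 8, 9}.
  Column C already contains {1, 3, 4, 6, 7, 9}.
  Its 3×3 block (box 1) already contains {1, 4, 5, 6, 7, 8, 9}.
  The only value from 1–9 not eliminated is 2, so C3 = 2.
For G8:
  Row 8 already contains {1, 2, 3, 4, 5, 6, 8, 9}.
  Column G already contains {1, 2, 3, 5, 6, 8, 9}.
  Its 3×3 block (box 9) already contains {1, 2, 3, 4, 5, 6, 8, 9}.
  The only value from 1–9 not eliminated is 7, so G8 = 7.
For B9:
  Row 9 already contains {2, 3, 4, 5, 8, 9}.
  Column B already contains {1, 2, 4, 5, 8, 9}.
  Its 3×3 block (box 7) already contains {1, 2, 3, 4, 5, 6, 8, 9}.
  The only value from 1–9 not eliminated is 7, so B9 = 7.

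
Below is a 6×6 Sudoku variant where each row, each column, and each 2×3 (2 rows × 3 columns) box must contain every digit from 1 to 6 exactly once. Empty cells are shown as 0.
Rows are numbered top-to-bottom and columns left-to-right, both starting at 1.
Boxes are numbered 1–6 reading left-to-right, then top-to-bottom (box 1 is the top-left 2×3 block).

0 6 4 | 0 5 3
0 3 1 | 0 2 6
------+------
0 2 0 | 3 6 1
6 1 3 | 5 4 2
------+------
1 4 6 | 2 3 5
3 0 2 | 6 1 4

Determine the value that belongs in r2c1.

5

Row 2 already contains {1, 2, 3, 6}.
Column 1 already contains {1, 3, 6}.
Its 2×3 block (box 1) already contains {1, 3, 4, 6}.
The only value from 1–6 not eliminated is 5, so r2c1 = 5.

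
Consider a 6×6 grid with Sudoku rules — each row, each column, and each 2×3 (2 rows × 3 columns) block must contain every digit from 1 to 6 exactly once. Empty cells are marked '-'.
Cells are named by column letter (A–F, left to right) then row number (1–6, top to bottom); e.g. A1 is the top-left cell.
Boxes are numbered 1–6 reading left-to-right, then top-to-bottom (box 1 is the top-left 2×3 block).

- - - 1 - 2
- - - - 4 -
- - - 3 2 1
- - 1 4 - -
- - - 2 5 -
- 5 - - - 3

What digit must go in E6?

1

Cell E6 itself could take any of {1, 6} by direct elimination.
Consider where 1 can go in column E.
E1 is out (row 1 already has a 1).
E4 is out (row 4 already has a 1).
So the only cell in column E that can hold 1 is E6.
Therefore E6 = 1.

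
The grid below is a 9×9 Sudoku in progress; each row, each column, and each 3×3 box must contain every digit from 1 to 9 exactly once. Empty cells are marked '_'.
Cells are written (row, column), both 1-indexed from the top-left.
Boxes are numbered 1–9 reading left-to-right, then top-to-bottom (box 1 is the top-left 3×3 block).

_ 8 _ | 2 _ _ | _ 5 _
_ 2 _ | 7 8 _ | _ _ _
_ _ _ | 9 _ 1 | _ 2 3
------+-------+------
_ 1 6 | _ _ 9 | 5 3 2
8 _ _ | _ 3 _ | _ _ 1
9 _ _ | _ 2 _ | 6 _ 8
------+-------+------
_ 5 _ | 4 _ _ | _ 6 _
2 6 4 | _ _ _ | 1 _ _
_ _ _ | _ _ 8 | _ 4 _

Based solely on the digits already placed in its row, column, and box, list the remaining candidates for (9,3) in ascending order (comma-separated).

Row 9 already contains {4, 8}.
Column 3 already contains {4, 6}.
Its 3×3 block (box 7) already contains {2, 4, 5, 6}.
Removing those from 1–9 leaves {1, 3, 7, 9} as the candidates for (9,3).

1,3,7,9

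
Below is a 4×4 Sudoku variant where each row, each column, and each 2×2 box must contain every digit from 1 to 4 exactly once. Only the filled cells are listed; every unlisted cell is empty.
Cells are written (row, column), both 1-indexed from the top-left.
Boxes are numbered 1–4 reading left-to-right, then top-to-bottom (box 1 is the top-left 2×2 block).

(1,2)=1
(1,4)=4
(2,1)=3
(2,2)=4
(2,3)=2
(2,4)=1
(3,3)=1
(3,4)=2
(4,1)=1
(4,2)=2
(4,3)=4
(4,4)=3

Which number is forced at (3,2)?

3

Row 3 already contains {1, 2}.
Column 2 already contains {1, 2, 4}.
Its 2×2 block (box 3) already contains {1, 2}.
The only value from 1–4 not eliminated is 3, so (3,2) = 3.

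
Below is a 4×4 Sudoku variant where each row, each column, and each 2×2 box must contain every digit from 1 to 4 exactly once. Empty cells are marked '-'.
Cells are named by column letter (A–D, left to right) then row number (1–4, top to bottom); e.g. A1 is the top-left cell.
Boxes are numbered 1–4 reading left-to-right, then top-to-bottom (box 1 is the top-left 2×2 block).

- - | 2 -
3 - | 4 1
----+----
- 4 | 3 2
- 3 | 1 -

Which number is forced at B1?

1

Row 1 already contains {2}.
Column B already contains {3, 4}.
Its 2×2 block (box 1) already contains {3}.
The only value from 1–4 not eliminated is 1, so B1 = 1.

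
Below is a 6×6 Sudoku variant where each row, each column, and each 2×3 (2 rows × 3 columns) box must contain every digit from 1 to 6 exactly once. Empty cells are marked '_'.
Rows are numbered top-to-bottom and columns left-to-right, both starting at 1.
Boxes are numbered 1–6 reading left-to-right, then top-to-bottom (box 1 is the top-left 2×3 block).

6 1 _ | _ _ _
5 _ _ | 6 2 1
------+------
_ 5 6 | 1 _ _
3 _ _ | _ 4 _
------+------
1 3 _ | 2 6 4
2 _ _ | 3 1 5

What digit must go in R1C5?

5

Cell R1C5 itself could take any of {3, 5} by direct elimination.
Consider where 5 can go in column 5.
R3C5 is out (row 3 already has a 5).
So the only cell in column 5 that can hold 5 is R1C5.
Therefore R1C5 = 5.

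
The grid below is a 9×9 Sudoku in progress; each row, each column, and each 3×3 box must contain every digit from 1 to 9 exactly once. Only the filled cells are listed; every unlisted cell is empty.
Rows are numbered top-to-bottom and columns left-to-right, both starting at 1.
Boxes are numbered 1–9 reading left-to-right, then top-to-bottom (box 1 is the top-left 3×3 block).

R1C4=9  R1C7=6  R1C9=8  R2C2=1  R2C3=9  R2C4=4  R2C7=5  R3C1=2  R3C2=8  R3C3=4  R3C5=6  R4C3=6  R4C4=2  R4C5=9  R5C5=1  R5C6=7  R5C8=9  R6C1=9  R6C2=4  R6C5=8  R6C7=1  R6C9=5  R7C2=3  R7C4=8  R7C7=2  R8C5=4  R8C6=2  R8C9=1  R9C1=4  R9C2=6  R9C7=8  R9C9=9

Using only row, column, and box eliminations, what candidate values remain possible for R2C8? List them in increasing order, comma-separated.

Row 2 already contains {1, 4, 5, 9}.
Column 8 already contains {9}.
Its 3×3 block (box 3) already contains {5, 6, 8}.
Removing those from 1–9 leaves {2, 3, 7} as the candidates for R2C8.

2,3,7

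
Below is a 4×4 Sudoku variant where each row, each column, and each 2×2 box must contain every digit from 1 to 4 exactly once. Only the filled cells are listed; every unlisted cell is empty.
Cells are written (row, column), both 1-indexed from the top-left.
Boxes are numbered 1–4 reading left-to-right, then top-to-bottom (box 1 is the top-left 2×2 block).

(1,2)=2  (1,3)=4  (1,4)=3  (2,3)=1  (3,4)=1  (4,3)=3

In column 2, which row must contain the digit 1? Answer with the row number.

4

Consider where 1 can go in column 2.
(2,2) is out (row 2 already has a 1).
(3,2) is out (row 3 already has a 1).
So the only cell in column 2 that can hold 1 is (4,2).
That is row 4.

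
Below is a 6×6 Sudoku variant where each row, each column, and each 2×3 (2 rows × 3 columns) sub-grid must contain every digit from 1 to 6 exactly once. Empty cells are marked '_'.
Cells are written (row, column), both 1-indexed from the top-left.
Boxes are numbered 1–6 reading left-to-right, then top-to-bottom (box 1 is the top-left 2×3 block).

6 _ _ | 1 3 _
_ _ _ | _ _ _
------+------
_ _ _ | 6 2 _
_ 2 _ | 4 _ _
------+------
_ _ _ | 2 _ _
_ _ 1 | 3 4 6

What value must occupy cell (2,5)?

6

Cell (2,5) itself could take any of {5, 6} by direct elimination.
Consider where 6 can go in column 5.
(4,5) is out (box 4 already has a 6).
(5,5) is out (box 6 already has a 6).
So the only cell in column 5 that can hold 6 is (2,5).
Therefore (2,5) = 6.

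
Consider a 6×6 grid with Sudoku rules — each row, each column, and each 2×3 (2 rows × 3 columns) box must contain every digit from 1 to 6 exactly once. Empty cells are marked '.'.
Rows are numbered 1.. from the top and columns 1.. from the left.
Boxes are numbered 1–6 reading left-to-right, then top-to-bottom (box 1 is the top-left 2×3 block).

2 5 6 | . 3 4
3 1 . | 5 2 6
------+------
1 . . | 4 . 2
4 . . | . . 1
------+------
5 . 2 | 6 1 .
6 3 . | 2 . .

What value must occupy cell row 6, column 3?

1

Cell row 6, column 3 itself could take any of {1, 4} by direct elimination.
Consider where 1 can go in box 5.
row 5, column 2 is out (row 5 already has a 1).
So the only cell in box 5 that can hold 1 is row 6, column 3.
Therefore row 6, column 3 = 1.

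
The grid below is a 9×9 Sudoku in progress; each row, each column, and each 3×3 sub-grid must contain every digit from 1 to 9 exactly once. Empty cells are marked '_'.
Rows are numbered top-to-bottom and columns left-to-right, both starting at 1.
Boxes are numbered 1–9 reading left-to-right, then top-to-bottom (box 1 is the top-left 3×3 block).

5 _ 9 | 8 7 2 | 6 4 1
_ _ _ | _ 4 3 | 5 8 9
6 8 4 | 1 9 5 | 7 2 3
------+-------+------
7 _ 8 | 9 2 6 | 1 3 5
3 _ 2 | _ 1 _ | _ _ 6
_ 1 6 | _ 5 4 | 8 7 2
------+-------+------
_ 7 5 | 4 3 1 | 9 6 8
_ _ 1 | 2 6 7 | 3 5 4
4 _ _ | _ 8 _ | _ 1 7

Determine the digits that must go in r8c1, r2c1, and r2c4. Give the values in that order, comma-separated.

8,1,6

For r8c1:
  Consider where 8 can go in box 7.
  r7c1 is out (row 7 already has a 8).
  r8c2 is out (column 2 already has a 8).
  r9c2 is out (row 9 already has a 8).
  r9c3 is out (row 9 already has a 8).
  So the only cell in box 7 that can hold 8 is r8c1.
  So r8c1 = 8.
For r2c1:
  Consider where 1 can go in column 1.
  r6c1 is out (row 6 already has a 1).
  r7c1 is out (row 7 already has a 1).
  r8c1 is out (row 8 already has a 1).
  So the only cell in column 1 that can hold 1 is r2c1.
  So r2c1 = 1.
For r2c4:
  Row 2 already contains {3, 4, 5, 8, 9}.
  Column 4 already contains {1, 2, 4, 8, 9}.
  Its 3×3 block (box 2) already contains {1, 2, 3, 4, 5, 7, 8, 9}.
  The only value from 1–9 not eliminated is 6, so r2c4 = 6.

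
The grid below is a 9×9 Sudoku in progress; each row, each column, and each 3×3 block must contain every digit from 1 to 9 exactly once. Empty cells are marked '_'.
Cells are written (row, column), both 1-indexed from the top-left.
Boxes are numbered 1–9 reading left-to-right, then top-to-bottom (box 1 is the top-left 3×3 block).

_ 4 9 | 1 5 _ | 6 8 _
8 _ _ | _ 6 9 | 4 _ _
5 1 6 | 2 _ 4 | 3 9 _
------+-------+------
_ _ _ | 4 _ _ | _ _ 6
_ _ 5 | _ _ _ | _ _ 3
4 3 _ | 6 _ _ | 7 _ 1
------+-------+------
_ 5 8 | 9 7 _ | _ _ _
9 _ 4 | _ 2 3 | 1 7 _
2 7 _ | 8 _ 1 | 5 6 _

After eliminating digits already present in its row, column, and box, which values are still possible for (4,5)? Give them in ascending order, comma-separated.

1,3,8,9

Row 4 already contains {4, 6}.
Column 5 already contains {2, 5, 6, 7}.
Its 3×3 block (box 5) already contains {4, 6}.
Removing those from 1–9 leaves {1, 3, 8, 9} as the candidates for (4,5).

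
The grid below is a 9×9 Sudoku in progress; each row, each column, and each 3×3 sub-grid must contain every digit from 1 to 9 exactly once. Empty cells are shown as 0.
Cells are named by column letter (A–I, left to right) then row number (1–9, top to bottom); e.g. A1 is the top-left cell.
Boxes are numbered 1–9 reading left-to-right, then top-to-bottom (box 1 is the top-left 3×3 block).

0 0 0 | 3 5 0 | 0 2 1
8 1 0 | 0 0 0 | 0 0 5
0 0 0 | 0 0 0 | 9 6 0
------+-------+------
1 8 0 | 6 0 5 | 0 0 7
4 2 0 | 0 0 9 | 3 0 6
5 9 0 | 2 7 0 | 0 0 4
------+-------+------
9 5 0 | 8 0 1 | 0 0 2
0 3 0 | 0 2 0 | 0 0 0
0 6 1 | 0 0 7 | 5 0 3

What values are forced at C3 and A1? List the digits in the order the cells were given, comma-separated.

For C3:
  Consider where 5 can go in column C.
  C1 is out (row 1 already has a 5). C2 is out (row 2 already has a 5). C4 is out (row 4 already has a 5). C5 is out (box 4 already has a 5). The remaining empty cells in column C are similarly blocked.
  So the only cell in column C that can hold 5 is C3.
  So C3 = 5.
For A1:
  Consider where 6 can go in column A.
  A3 is out (row 3 already has a 6).
  A8 is out (box 7 already has a 6).
  A9 is out (row 9 already has a 6).
  So the only cell in column A that can hold 6 is A1.
  So A1 = 6.

5,6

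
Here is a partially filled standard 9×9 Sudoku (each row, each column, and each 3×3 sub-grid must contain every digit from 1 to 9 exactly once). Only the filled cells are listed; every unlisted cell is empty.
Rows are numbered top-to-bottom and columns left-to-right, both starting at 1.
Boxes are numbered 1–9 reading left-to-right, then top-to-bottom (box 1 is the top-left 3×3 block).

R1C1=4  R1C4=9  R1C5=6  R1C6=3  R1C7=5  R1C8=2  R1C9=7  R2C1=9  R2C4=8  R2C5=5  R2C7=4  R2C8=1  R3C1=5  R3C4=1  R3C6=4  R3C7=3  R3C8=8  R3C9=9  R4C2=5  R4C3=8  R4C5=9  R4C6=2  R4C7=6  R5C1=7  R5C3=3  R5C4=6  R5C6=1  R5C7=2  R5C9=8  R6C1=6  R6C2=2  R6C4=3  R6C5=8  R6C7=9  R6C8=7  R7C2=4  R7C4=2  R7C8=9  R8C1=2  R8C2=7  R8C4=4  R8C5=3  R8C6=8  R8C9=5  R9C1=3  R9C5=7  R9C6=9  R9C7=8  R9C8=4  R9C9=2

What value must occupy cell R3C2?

6

Row 3 already contains {1, 3, 4, 5, 8, 9}.
Column 2 already contains {2, 4, 5, 7}.
Its 3×3 block (box 1) already contains {4, 5, 9}.
The only value from 1–9 not eliminated is 6, so R3C2 = 6.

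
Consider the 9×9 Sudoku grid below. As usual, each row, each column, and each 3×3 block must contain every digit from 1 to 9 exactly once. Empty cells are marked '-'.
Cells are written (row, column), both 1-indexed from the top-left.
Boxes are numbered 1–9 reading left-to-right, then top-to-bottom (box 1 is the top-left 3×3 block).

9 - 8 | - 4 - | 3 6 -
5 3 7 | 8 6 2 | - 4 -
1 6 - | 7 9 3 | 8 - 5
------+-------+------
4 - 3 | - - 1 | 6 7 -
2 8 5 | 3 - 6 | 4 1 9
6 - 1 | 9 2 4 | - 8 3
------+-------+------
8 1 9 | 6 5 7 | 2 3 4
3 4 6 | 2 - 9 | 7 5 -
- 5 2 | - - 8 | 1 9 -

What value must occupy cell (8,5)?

1

Row 8 already contains {2, 3, 4, 5, 6, 7, 9}.
Column 5 already contains {2, 4, 5, 6, 9}.
Its 3×3 block (box 8) already contains {2, 5, 6, 7, 8, 9}.
The only value from 1–9 not eliminated is 1, so (8,5) = 1.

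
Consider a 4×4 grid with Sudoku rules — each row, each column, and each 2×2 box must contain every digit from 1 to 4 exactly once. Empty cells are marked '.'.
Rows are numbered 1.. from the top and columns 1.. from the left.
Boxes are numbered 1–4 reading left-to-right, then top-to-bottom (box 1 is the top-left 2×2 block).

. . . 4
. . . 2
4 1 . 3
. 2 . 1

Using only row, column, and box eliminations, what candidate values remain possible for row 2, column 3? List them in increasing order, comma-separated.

Row 2 already contains {2}.
Column 3 already contains {}.
Its 2×2 block (box 2) already contains {2, 4}.
Removing those from 1–4 leaves {1, 3} as the candidates for row 2, column 3.

1,3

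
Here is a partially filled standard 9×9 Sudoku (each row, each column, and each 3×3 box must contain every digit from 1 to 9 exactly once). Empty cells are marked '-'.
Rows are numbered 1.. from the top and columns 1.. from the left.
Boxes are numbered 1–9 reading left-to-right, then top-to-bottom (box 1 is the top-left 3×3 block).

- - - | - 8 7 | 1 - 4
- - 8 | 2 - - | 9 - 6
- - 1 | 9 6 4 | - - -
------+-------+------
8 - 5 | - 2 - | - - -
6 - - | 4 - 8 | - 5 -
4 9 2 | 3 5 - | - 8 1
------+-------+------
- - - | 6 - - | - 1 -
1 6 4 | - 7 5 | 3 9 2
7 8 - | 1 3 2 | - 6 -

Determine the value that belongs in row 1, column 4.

5

Row 1 already contains {1, 4, 7, 8}.
Column 4 already contains {1, 2, 3, 4, 6, 9}.
Its 3×3 block (box 2) already contains {2, 4, 6, 7, 8, 9}.
The only value from 1–9 not eliminated is 5, so row 1, column 4 = 5.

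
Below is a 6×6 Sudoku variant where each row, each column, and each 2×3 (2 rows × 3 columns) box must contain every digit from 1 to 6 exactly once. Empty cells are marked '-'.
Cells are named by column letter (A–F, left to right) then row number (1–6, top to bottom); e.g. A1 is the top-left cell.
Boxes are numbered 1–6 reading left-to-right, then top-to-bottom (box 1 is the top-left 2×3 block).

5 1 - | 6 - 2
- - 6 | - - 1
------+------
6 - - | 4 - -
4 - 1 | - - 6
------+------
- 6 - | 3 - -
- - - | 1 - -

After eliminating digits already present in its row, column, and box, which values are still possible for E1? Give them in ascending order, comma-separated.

3,4

Row 1 already contains {1, 2, 5, 6}.
Column E already contains {}.
Its 2×3 block (box 2) already contains {1, 2, 6}.
Removing those from 1–6 leaves {3, 4} as the candidates for E1.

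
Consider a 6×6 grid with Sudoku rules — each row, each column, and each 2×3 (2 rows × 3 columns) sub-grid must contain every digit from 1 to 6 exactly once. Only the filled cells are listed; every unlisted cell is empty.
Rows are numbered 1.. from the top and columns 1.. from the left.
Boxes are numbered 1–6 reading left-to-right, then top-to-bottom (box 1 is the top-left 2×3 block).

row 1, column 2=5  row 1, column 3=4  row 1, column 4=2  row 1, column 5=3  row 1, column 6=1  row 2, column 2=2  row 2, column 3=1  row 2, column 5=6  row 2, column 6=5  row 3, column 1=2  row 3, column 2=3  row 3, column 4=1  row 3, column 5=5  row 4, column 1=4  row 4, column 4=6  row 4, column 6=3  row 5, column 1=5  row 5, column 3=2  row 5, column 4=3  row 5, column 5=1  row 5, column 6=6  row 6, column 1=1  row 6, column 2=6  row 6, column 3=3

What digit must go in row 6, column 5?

Cell row 6, column 5 itself could take any of {2, 4} by direct elimination.
Consider where 4 can go in column 5.
row 4, column 5 is out (row 4 already has a 4).
So the only cell in column 5 that can hold 4 is row 6, column 5.
Therefore row 6, column 5 = 4.

4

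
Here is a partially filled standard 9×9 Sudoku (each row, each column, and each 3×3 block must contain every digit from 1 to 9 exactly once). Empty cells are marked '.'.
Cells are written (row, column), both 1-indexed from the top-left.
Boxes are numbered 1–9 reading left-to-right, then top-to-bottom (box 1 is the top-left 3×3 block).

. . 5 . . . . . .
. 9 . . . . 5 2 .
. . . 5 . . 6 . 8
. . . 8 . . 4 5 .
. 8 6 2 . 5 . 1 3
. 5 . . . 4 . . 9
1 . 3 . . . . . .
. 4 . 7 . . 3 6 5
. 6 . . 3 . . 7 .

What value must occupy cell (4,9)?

6

Cell (4,9) itself could take any of {2, 6, 7} by direct elimination.
Consider where 6 can go in box 6.
(5,7) is out (row 5 already has a 6).
(6,7) is out (column 7 already has a 6).
(6,8) is out (column 8 already has a 6).
So the only cell in box 6 that can hold 6 is (4,9).
Therefore (4,9) = 6.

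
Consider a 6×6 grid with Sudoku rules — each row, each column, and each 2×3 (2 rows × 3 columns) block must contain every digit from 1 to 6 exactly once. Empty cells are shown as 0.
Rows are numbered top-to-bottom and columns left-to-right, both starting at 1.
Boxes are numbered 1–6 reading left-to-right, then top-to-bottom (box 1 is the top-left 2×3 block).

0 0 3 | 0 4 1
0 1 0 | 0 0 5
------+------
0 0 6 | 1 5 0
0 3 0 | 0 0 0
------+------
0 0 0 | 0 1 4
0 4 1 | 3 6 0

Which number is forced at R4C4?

Cell R4C4 itself could take any of {2, 4, 6} by direct elimination.
Consider where 4 can go in box 4.
R3C6 is out (column 6 already has a 4).
R4C5 is out (column 5 already has a 4).
R4C6 is out (column 6 already has a 4).
So the only cell in box 4 that can hold 4 is R4C4.
Therefore R4C4 = 4.

4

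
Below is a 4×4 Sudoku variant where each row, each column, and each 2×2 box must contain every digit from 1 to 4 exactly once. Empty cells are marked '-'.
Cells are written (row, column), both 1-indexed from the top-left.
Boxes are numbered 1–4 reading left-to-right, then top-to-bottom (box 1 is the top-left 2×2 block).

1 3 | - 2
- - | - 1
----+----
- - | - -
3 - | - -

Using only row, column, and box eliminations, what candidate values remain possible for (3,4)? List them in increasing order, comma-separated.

3,4

Row 3 already contains {}.
Column 4 already contains {1, 2}.
Its 2×2 block (box 4) already contains {}.
Removing those from 1–4 leaves {3, 4} as the candidates for (3,4).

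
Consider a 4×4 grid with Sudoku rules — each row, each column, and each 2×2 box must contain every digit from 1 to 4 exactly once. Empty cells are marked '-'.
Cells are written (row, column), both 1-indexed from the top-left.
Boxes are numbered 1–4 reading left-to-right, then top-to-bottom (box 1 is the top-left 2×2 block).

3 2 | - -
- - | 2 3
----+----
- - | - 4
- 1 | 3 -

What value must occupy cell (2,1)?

Cell (2,1) itself could take any of {1, 4} by direct elimination.
Consider where 1 can go in row 2.
(2,2) is out (column 2 already has a 1).
So the only cell in row 2 that can hold 1 is (2,1).
Therefore (2,1) = 1.

1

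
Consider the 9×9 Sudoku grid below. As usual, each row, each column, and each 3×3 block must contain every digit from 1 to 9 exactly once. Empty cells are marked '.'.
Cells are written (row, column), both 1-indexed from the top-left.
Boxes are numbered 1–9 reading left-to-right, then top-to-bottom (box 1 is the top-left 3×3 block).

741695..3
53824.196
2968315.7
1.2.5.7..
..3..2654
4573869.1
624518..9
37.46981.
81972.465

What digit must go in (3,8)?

Row 3 already contains {1, 2, 3, 5, 6, 7, 8, 9}.
Column 8 already contains {1, 5, 6, 9}.
Its 3×3 block (box 3) already contains {1, 3, 5, 6, 7, 9}.
The only value from 1–9 not eliminated is 4, so (3,8) = 4.

4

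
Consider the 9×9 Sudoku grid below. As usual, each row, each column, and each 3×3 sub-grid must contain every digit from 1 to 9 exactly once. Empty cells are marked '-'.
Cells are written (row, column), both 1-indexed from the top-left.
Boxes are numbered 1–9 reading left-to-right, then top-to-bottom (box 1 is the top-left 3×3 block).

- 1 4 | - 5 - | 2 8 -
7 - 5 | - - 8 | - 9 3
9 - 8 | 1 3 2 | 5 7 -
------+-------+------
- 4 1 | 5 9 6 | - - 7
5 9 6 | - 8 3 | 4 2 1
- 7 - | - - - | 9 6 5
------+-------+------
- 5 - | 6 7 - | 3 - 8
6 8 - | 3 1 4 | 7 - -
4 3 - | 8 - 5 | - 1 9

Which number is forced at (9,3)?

7

Cell (9,3) itself could take any of {2, 7} by direct elimination.
Consider where 7 can go in column 3.
(6,3) is out (row 6 already has a 7).
(7,3) is out (row 7 already has a 7).
(8,3) is out (row 8 already has a 7).
So the only cell in column 3 that can hold 7 is (9,3).
Therefore (9,3) = 7.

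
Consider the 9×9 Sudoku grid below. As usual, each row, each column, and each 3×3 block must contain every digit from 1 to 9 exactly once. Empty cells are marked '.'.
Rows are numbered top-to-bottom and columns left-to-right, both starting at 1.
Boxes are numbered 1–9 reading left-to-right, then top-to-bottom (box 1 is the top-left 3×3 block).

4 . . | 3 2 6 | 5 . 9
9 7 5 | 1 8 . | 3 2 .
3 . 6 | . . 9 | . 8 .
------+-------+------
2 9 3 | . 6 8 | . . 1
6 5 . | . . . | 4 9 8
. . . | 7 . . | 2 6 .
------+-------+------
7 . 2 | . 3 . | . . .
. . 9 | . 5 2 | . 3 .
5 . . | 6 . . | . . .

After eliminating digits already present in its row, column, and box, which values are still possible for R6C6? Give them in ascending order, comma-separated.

1,3,4,5

Row 6 already contains {2, 6, 7}.
Column 6 already contains {2, 6, 8, 9}.
Its 3×3 block (box 5) already contains {6, 7, 8}.
Removing those from 1–9 leaves {1, 3, 4, 5} as the candidates for R6C6.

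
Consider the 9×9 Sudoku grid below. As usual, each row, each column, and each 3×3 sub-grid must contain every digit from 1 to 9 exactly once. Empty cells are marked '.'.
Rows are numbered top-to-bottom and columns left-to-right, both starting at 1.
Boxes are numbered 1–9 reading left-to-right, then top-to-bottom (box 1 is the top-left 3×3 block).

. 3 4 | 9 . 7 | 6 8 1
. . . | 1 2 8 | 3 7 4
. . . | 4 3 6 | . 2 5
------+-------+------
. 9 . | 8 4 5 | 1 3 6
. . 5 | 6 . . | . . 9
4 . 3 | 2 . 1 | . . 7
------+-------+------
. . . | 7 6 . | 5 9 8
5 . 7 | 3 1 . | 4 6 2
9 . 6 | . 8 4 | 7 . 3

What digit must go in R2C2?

Cell R2C2 itself could take any of {5, 6} by direct elimination.
Consider where 5 can go in box 1.
R1C1 is out (column 1 already has a 5). R2C1 is out (column 1 already has a 5). R2C3 is out (column 3 already has a 5). R3C1 is out (row 3 already has a 5). The remaining empty cells in box 1 are similarly blocked.
So the only cell in box 1 that can hold 5 is R2C2.
Therefore R2C2 = 5.

5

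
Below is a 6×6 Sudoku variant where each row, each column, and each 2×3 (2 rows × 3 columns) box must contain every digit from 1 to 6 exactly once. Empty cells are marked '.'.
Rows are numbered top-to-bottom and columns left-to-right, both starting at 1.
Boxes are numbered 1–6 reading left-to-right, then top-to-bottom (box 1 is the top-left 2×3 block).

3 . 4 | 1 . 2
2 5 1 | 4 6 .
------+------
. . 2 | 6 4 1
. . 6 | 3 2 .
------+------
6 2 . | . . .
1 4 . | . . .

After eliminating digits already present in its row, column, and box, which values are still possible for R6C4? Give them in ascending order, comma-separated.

2,5

Row 6 already contains {1, 4}.
Column 4 already contains {1, 3, 4, 6}.
Its 2×3 block (box 6) already contains {}.
Removing those from 1–6 leaves {2, 5} as the candidates for R6C4.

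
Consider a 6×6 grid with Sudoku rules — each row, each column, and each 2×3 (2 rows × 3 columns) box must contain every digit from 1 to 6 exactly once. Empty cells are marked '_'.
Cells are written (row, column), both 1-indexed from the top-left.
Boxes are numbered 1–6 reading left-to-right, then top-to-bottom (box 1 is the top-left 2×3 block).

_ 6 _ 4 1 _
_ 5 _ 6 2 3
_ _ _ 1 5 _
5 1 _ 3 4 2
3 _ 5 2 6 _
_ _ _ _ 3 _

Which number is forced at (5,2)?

Row 5 already contains {2, 3, 5, 6}.
Column 2 already contains {1, 5, 6}.
Its 2×3 block (box 5) already contains {3, 5}.
The only value from 1–6 not eliminated is 4, so (5,2) = 4.

4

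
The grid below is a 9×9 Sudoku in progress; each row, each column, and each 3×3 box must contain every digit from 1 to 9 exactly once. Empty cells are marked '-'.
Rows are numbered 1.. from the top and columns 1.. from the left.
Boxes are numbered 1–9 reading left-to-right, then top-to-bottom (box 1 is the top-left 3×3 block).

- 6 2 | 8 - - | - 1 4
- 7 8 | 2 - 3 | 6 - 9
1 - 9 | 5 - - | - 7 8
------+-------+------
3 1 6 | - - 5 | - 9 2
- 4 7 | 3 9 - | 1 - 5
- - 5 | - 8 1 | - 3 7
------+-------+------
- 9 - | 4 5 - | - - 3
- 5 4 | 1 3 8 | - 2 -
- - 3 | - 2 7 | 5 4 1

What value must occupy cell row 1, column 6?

Row 1 already contains {1, 2, 4, 6, 8}.
Column 6 already contains {1, 3, 5, 7, 8}.
Its 3×3 block (box 2) already contains {2, 3, 5, 8}.
The only value from 1–9 not eliminated is 9, so row 1, column 6 = 9.

9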